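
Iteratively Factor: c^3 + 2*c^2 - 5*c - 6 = (c + 1)*(c^2 + c - 6) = (c - 2)*(c + 1)*(c + 3)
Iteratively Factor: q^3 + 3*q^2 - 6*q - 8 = (q - 2)*(q^2 + 5*q + 4) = (q - 2)*(q + 4)*(q + 1)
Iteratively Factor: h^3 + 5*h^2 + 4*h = (h + 1)*(h^2 + 4*h) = h*(h + 1)*(h + 4)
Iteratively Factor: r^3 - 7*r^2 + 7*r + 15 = (r - 3)*(r^2 - 4*r - 5) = (r - 3)*(r + 1)*(r - 5)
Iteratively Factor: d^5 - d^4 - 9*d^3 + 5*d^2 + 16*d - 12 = (d + 2)*(d^4 - 3*d^3 - 3*d^2 + 11*d - 6) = (d - 1)*(d + 2)*(d^3 - 2*d^2 - 5*d + 6) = (d - 1)*(d + 2)^2*(d^2 - 4*d + 3) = (d - 1)^2*(d + 2)^2*(d - 3)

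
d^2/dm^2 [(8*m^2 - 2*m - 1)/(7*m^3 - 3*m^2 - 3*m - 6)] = 2*(392*m^6 - 294*m^5 + 336*m^4 + 2388*m^3 - 900*m^2 - 45*m + 333)/(343*m^9 - 441*m^8 - 252*m^7 - 531*m^6 + 864*m^5 + 513*m^4 + 405*m^3 - 486*m^2 - 324*m - 216)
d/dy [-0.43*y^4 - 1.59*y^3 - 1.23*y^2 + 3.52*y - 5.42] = -1.72*y^3 - 4.77*y^2 - 2.46*y + 3.52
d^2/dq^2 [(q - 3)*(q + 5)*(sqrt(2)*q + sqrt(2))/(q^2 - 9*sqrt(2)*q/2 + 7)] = 4*(54*q^3 + 41*sqrt(2)*q^3 - 378*q^2 - 216*sqrt(2)*q^2 + 810*q + 840*sqrt(2)*q - 1638 - 711*sqrt(2))/(4*q^6 - 54*sqrt(2)*q^5 + 570*q^4 - 1485*sqrt(2)*q^3 + 3990*q^2 - 2646*sqrt(2)*q + 1372)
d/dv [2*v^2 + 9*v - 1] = 4*v + 9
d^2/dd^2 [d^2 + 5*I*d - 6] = 2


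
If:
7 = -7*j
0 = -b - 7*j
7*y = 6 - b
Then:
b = 7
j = -1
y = -1/7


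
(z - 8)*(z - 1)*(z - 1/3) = z^3 - 28*z^2/3 + 11*z - 8/3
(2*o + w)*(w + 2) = 2*o*w + 4*o + w^2 + 2*w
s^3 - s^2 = s^2*(s - 1)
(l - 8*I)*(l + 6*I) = l^2 - 2*I*l + 48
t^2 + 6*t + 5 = (t + 1)*(t + 5)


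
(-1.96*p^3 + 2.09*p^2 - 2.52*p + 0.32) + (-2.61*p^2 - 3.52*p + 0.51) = -1.96*p^3 - 0.52*p^2 - 6.04*p + 0.83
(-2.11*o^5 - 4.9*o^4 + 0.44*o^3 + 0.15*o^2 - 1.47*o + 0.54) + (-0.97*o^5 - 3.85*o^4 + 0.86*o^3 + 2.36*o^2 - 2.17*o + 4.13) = -3.08*o^5 - 8.75*o^4 + 1.3*o^3 + 2.51*o^2 - 3.64*o + 4.67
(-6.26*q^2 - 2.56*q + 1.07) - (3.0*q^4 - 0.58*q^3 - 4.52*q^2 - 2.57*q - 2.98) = -3.0*q^4 + 0.58*q^3 - 1.74*q^2 + 0.00999999999999979*q + 4.05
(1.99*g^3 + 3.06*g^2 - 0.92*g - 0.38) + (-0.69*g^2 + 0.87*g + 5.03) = 1.99*g^3 + 2.37*g^2 - 0.05*g + 4.65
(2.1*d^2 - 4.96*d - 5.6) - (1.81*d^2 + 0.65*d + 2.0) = 0.29*d^2 - 5.61*d - 7.6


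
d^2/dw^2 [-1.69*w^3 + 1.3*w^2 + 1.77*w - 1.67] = 2.6 - 10.14*w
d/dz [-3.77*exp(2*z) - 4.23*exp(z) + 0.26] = (-7.54*exp(z) - 4.23)*exp(z)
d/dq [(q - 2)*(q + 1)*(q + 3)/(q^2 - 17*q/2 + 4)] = 4*(q^4 - 17*q^3 + 28*q - 71)/(4*q^4 - 68*q^3 + 321*q^2 - 272*q + 64)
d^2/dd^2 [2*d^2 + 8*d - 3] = 4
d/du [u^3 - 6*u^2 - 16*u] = 3*u^2 - 12*u - 16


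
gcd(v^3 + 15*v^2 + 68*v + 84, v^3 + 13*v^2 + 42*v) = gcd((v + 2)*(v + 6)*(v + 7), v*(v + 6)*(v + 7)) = v^2 + 13*v + 42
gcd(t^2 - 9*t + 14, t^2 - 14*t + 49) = t - 7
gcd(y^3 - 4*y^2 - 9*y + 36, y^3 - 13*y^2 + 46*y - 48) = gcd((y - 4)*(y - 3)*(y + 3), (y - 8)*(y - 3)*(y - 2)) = y - 3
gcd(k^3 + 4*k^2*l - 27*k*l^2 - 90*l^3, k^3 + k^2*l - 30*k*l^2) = k^2 + k*l - 30*l^2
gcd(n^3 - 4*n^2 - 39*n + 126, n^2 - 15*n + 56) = n - 7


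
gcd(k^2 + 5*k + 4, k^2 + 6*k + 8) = k + 4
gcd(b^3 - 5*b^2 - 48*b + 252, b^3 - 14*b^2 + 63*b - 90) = b - 6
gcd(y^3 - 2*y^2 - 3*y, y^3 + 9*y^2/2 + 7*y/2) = y^2 + y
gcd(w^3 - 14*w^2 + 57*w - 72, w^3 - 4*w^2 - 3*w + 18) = w^2 - 6*w + 9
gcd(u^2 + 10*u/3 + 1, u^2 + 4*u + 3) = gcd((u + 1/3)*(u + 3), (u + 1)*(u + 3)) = u + 3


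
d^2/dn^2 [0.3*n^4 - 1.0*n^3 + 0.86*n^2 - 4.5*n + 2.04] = 3.6*n^2 - 6.0*n + 1.72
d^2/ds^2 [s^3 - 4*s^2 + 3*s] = 6*s - 8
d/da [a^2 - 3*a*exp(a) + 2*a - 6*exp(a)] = -3*a*exp(a) + 2*a - 9*exp(a) + 2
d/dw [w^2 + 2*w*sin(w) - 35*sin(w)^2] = 2*w*cos(w) + 2*w + 2*sin(w) - 35*sin(2*w)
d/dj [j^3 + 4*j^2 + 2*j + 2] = 3*j^2 + 8*j + 2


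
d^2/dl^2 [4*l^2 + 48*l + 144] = 8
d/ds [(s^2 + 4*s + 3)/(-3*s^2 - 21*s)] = (-s^2 + 2*s + 7)/(s^2*(s^2 + 14*s + 49))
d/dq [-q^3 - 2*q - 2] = -3*q^2 - 2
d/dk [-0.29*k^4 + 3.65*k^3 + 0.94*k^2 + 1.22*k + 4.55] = -1.16*k^3 + 10.95*k^2 + 1.88*k + 1.22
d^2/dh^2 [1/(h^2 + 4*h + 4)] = 6/(h^4 + 8*h^3 + 24*h^2 + 32*h + 16)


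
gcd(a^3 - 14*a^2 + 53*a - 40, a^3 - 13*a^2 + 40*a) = a^2 - 13*a + 40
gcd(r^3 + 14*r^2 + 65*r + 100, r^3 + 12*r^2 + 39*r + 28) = r + 4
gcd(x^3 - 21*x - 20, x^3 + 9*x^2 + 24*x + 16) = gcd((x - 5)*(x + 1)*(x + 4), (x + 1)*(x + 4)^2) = x^2 + 5*x + 4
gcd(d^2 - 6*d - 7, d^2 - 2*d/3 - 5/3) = d + 1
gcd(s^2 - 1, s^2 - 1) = s^2 - 1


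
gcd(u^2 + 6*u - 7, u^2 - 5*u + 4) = u - 1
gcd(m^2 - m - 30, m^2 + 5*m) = m + 5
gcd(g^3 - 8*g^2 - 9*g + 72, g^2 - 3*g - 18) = g + 3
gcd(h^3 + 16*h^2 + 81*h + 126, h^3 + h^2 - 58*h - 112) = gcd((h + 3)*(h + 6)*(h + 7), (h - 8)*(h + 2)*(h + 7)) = h + 7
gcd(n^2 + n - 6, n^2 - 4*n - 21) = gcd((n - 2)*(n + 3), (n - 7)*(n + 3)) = n + 3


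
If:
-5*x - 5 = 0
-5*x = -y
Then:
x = -1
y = -5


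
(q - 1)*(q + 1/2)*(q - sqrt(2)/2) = q^3 - sqrt(2)*q^2/2 - q^2/2 - q/2 + sqrt(2)*q/4 + sqrt(2)/4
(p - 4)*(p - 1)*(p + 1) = p^3 - 4*p^2 - p + 4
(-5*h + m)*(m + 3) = -5*h*m - 15*h + m^2 + 3*m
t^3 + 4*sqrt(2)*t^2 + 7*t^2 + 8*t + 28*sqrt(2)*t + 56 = (t + 7)*(t + 2*sqrt(2))^2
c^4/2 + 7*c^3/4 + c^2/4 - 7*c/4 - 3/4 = (c/2 + 1/2)*(c - 1)*(c + 1/2)*(c + 3)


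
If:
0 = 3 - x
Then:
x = 3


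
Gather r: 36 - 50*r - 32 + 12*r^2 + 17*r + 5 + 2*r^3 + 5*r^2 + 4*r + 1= 2*r^3 + 17*r^2 - 29*r + 10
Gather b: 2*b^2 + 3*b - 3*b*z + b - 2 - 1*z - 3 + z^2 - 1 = 2*b^2 + b*(4 - 3*z) + z^2 - z - 6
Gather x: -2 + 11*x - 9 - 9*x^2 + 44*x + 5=-9*x^2 + 55*x - 6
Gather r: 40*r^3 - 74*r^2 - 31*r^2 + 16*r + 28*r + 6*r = 40*r^3 - 105*r^2 + 50*r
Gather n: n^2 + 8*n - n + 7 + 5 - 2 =n^2 + 7*n + 10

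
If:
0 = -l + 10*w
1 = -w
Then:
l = -10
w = -1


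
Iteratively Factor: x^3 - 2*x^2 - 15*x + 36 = (x + 4)*(x^2 - 6*x + 9) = (x - 3)*(x + 4)*(x - 3)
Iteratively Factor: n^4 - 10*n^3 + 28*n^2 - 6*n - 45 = (n - 3)*(n^3 - 7*n^2 + 7*n + 15) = (n - 5)*(n - 3)*(n^2 - 2*n - 3) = (n - 5)*(n - 3)^2*(n + 1)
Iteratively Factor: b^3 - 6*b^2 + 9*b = (b - 3)*(b^2 - 3*b) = (b - 3)^2*(b)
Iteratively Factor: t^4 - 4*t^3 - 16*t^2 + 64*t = (t)*(t^3 - 4*t^2 - 16*t + 64) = t*(t - 4)*(t^2 - 16) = t*(t - 4)^2*(t + 4)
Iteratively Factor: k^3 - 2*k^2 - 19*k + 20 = (k - 5)*(k^2 + 3*k - 4) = (k - 5)*(k + 4)*(k - 1)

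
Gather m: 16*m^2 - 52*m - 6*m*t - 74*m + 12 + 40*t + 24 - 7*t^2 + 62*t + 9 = 16*m^2 + m*(-6*t - 126) - 7*t^2 + 102*t + 45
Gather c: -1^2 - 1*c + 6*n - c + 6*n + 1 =-2*c + 12*n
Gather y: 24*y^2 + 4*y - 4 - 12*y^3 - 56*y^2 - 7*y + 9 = -12*y^3 - 32*y^2 - 3*y + 5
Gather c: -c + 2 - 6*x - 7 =-c - 6*x - 5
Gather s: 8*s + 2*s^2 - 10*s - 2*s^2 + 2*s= 0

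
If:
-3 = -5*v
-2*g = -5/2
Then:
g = 5/4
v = 3/5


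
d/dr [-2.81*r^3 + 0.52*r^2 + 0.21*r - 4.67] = -8.43*r^2 + 1.04*r + 0.21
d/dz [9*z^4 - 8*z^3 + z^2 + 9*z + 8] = 36*z^3 - 24*z^2 + 2*z + 9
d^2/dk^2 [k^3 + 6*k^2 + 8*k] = 6*k + 12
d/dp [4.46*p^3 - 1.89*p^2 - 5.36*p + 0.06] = 13.38*p^2 - 3.78*p - 5.36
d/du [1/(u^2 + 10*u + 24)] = 2*(-u - 5)/(u^2 + 10*u + 24)^2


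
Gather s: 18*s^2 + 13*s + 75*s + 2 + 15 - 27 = 18*s^2 + 88*s - 10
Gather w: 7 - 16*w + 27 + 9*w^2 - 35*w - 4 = 9*w^2 - 51*w + 30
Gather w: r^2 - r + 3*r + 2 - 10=r^2 + 2*r - 8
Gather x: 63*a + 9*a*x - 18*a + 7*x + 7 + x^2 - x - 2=45*a + x^2 + x*(9*a + 6) + 5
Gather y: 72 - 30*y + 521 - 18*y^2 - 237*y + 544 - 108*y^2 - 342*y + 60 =-126*y^2 - 609*y + 1197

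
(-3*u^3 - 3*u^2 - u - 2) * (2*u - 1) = -6*u^4 - 3*u^3 + u^2 - 3*u + 2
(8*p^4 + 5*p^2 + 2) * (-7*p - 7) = -56*p^5 - 56*p^4 - 35*p^3 - 35*p^2 - 14*p - 14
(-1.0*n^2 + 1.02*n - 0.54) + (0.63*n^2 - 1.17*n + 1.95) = -0.37*n^2 - 0.15*n + 1.41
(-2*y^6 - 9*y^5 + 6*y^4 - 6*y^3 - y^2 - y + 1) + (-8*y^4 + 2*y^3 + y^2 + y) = -2*y^6 - 9*y^5 - 2*y^4 - 4*y^3 + 1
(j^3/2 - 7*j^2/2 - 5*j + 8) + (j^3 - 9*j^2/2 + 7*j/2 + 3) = 3*j^3/2 - 8*j^2 - 3*j/2 + 11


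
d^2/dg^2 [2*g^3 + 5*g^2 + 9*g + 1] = 12*g + 10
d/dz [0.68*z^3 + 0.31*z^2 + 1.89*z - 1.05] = 2.04*z^2 + 0.62*z + 1.89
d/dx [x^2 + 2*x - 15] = 2*x + 2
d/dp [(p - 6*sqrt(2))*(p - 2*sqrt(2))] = 2*p - 8*sqrt(2)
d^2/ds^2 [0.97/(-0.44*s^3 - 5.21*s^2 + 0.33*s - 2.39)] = ((2.5608*s + 10.1074)*(0.44*s^3 + 5.21*s^2 - 0.33*s + 2.39) - 0.97*(1.32*s^2 + 10.42*s - 0.33)*(2.64*s^2 + 20.84*s - 0.66))/(0.44*s^3 + 5.21*s^2 - 0.33*s + 2.39)^3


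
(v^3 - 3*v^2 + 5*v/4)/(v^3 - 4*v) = (v^2 - 3*v + 5/4)/(v^2 - 4)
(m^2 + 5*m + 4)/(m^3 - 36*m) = (m^2 + 5*m + 4)/(m*(m^2 - 36))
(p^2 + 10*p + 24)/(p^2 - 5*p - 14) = (p^2 + 10*p + 24)/(p^2 - 5*p - 14)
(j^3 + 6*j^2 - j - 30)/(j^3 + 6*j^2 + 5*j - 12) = (j^2 + 3*j - 10)/(j^2 + 3*j - 4)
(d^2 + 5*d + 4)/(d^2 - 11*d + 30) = (d^2 + 5*d + 4)/(d^2 - 11*d + 30)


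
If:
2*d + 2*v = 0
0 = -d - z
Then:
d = -z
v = z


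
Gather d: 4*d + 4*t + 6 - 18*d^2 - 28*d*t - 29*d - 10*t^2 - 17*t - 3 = -18*d^2 + d*(-28*t - 25) - 10*t^2 - 13*t + 3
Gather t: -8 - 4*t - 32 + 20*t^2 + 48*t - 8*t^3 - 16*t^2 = -8*t^3 + 4*t^2 + 44*t - 40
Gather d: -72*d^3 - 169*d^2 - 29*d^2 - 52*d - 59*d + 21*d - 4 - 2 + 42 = -72*d^3 - 198*d^2 - 90*d + 36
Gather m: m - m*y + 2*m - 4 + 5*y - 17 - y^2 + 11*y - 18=m*(3 - y) - y^2 + 16*y - 39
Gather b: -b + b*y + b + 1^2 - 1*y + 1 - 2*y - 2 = b*y - 3*y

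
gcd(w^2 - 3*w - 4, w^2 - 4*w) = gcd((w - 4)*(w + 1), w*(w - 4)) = w - 4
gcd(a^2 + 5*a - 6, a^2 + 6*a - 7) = a - 1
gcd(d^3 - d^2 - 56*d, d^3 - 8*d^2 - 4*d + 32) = d - 8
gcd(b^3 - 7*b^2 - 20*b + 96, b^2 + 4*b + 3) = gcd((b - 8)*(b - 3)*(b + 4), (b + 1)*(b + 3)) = 1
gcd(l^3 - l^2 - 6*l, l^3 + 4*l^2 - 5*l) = l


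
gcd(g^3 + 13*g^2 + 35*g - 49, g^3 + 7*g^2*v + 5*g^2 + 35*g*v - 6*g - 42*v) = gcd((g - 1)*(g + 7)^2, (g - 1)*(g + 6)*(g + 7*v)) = g - 1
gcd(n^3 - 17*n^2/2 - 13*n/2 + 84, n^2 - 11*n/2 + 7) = n - 7/2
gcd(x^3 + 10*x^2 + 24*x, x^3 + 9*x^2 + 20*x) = x^2 + 4*x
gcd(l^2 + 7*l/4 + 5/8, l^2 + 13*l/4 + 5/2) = l + 5/4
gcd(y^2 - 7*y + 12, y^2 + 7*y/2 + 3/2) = 1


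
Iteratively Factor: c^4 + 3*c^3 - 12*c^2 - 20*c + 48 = (c + 3)*(c^3 - 12*c + 16) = (c - 2)*(c + 3)*(c^2 + 2*c - 8) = (c - 2)*(c + 3)*(c + 4)*(c - 2)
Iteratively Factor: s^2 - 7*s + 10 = (s - 2)*(s - 5)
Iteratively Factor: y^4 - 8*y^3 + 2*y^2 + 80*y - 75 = (y - 5)*(y^3 - 3*y^2 - 13*y + 15) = (y - 5)^2*(y^2 + 2*y - 3) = (y - 5)^2*(y + 3)*(y - 1)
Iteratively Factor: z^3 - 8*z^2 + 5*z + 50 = (z - 5)*(z^2 - 3*z - 10) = (z - 5)^2*(z + 2)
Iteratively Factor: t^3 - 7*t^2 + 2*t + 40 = (t - 4)*(t^2 - 3*t - 10) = (t - 4)*(t + 2)*(t - 5)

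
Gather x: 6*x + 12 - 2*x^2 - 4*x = -2*x^2 + 2*x + 12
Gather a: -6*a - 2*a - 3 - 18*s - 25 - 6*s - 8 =-8*a - 24*s - 36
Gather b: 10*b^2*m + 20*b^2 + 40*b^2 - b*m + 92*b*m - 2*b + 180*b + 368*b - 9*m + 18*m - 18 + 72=b^2*(10*m + 60) + b*(91*m + 546) + 9*m + 54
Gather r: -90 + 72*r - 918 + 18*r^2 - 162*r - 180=18*r^2 - 90*r - 1188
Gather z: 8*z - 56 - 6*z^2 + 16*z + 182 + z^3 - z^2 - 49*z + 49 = z^3 - 7*z^2 - 25*z + 175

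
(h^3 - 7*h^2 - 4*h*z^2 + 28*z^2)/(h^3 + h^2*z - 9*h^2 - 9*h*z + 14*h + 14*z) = (h^2 - 4*z^2)/(h^2 + h*z - 2*h - 2*z)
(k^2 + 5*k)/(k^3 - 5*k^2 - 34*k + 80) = k/(k^2 - 10*k + 16)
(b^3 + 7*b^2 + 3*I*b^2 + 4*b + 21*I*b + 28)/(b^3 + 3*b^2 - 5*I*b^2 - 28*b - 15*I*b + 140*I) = (b^2 + 3*I*b + 4)/(b^2 - b*(4 + 5*I) + 20*I)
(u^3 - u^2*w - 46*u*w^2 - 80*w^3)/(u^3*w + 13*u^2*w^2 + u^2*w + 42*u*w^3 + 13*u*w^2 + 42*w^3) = (u^3 - u^2*w - 46*u*w^2 - 80*w^3)/(w*(u^3 + 13*u^2*w + u^2 + 42*u*w^2 + 13*u*w + 42*w^2))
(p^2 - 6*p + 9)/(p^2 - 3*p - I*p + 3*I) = (p - 3)/(p - I)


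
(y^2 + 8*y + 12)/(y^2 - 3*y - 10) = (y + 6)/(y - 5)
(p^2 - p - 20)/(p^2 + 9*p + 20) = (p - 5)/(p + 5)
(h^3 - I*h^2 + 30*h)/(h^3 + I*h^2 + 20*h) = (h - 6*I)/(h - 4*I)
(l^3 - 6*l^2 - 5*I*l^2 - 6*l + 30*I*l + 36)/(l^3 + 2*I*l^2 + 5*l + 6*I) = (l^2 - 3*l*(2 + I) + 18*I)/(l^2 + 4*I*l - 3)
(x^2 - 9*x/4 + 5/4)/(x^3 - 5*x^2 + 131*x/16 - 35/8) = 4*(x - 1)/(4*x^2 - 15*x + 14)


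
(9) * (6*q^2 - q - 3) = 54*q^2 - 9*q - 27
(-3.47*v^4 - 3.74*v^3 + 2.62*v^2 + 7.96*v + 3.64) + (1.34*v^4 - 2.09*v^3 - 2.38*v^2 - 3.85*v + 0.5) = -2.13*v^4 - 5.83*v^3 + 0.24*v^2 + 4.11*v + 4.14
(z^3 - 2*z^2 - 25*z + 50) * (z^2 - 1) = z^5 - 2*z^4 - 26*z^3 + 52*z^2 + 25*z - 50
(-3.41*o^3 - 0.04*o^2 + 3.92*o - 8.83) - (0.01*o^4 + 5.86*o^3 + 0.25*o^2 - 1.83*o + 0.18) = -0.01*o^4 - 9.27*o^3 - 0.29*o^2 + 5.75*o - 9.01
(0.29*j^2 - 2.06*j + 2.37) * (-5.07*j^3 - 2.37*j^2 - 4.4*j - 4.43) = -1.4703*j^5 + 9.7569*j^4 - 8.4097*j^3 + 2.1624*j^2 - 1.3022*j - 10.4991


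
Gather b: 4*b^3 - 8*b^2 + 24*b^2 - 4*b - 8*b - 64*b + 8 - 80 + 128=4*b^3 + 16*b^2 - 76*b + 56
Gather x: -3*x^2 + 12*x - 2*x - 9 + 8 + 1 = -3*x^2 + 10*x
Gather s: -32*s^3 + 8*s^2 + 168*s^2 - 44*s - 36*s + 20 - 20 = -32*s^3 + 176*s^2 - 80*s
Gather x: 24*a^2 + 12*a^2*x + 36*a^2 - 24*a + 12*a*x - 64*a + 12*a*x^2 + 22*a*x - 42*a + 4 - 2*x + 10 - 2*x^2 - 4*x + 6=60*a^2 - 130*a + x^2*(12*a - 2) + x*(12*a^2 + 34*a - 6) + 20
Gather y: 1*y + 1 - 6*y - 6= -5*y - 5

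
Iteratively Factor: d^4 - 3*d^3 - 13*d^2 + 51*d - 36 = (d + 4)*(d^3 - 7*d^2 + 15*d - 9) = (d - 1)*(d + 4)*(d^2 - 6*d + 9) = (d - 3)*(d - 1)*(d + 4)*(d - 3)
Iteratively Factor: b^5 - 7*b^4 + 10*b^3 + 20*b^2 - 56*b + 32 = (b - 1)*(b^4 - 6*b^3 + 4*b^2 + 24*b - 32) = (b - 4)*(b - 1)*(b^3 - 2*b^2 - 4*b + 8) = (b - 4)*(b - 2)*(b - 1)*(b^2 - 4) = (b - 4)*(b - 2)^2*(b - 1)*(b + 2)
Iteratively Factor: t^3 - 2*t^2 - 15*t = (t - 5)*(t^2 + 3*t) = t*(t - 5)*(t + 3)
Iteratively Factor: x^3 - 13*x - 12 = (x + 3)*(x^2 - 3*x - 4) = (x + 1)*(x + 3)*(x - 4)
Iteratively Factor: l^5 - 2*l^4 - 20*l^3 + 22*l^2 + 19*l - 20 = (l + 1)*(l^4 - 3*l^3 - 17*l^2 + 39*l - 20) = (l - 5)*(l + 1)*(l^3 + 2*l^2 - 7*l + 4) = (l - 5)*(l + 1)*(l + 4)*(l^2 - 2*l + 1) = (l - 5)*(l - 1)*(l + 1)*(l + 4)*(l - 1)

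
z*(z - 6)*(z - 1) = z^3 - 7*z^2 + 6*z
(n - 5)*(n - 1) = n^2 - 6*n + 5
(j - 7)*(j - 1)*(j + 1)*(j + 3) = j^4 - 4*j^3 - 22*j^2 + 4*j + 21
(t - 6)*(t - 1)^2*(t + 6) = t^4 - 2*t^3 - 35*t^2 + 72*t - 36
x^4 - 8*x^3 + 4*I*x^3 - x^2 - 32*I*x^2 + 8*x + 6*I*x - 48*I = (x - 8)*(x - I)*(x + 2*I)*(x + 3*I)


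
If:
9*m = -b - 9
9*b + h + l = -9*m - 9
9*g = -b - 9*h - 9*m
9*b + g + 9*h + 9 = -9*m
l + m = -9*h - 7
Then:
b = 9/29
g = 333/232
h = -101/232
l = -475/232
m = -30/29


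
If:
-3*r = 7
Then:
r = -7/3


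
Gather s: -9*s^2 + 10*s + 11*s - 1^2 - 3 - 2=-9*s^2 + 21*s - 6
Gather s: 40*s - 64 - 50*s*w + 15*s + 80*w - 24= s*(55 - 50*w) + 80*w - 88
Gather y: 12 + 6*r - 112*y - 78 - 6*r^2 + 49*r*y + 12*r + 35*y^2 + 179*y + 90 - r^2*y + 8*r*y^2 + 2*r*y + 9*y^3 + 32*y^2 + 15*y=-6*r^2 + 18*r + 9*y^3 + y^2*(8*r + 67) + y*(-r^2 + 51*r + 82) + 24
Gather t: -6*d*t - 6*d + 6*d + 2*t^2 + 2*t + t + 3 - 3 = 2*t^2 + t*(3 - 6*d)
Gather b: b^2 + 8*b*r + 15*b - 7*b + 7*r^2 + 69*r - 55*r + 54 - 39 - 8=b^2 + b*(8*r + 8) + 7*r^2 + 14*r + 7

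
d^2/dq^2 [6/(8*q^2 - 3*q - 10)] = 12*(64*q^2 - 24*q - (16*q - 3)^2 - 80)/(-8*q^2 + 3*q + 10)^3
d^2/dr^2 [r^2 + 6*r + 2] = 2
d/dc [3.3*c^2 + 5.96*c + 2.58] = 6.6*c + 5.96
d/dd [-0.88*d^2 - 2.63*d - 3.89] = -1.76*d - 2.63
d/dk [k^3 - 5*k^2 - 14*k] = 3*k^2 - 10*k - 14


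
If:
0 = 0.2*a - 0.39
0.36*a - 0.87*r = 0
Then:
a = 1.95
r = 0.81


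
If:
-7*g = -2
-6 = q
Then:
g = 2/7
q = -6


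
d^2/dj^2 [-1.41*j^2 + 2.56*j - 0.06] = -2.82000000000000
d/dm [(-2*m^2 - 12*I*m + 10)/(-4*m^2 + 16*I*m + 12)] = (-5*I*m^2 + 2*m - 19*I)/(m^4 - 8*I*m^3 - 22*m^2 + 24*I*m + 9)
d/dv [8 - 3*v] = -3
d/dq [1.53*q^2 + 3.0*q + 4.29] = 3.06*q + 3.0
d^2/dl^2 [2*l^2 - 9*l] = 4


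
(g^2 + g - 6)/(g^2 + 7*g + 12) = (g - 2)/(g + 4)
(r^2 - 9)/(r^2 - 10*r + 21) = (r + 3)/(r - 7)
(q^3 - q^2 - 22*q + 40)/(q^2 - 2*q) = q + 1 - 20/q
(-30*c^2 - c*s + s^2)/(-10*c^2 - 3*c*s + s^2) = (30*c^2 + c*s - s^2)/(10*c^2 + 3*c*s - s^2)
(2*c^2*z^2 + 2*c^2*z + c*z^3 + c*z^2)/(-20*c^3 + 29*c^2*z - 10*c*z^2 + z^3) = c*z*(2*c*z + 2*c + z^2 + z)/(-20*c^3 + 29*c^2*z - 10*c*z^2 + z^3)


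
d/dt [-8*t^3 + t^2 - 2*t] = -24*t^2 + 2*t - 2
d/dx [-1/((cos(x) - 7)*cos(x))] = (7 - 2*cos(x))*sin(x)/((cos(x) - 7)^2*cos(x)^2)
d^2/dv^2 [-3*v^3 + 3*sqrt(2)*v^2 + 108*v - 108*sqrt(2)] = -18*v + 6*sqrt(2)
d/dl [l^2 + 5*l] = 2*l + 5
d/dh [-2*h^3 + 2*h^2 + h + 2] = -6*h^2 + 4*h + 1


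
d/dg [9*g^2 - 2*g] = 18*g - 2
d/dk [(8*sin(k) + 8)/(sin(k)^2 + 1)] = 8*(-2*sin(k) + cos(k)^2)*cos(k)/(sin(k)^2 + 1)^2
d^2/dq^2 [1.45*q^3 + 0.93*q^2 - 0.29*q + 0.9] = 8.7*q + 1.86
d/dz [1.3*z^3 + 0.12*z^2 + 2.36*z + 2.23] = 3.9*z^2 + 0.24*z + 2.36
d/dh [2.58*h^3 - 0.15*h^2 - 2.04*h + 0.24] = 7.74*h^2 - 0.3*h - 2.04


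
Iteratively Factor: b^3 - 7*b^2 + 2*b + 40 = (b - 5)*(b^2 - 2*b - 8) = (b - 5)*(b - 4)*(b + 2)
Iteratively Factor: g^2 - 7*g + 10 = (g - 5)*(g - 2)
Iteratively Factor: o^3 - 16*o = (o - 4)*(o^2 + 4*o) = o*(o - 4)*(o + 4)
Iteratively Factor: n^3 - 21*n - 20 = (n - 5)*(n^2 + 5*n + 4) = (n - 5)*(n + 1)*(n + 4)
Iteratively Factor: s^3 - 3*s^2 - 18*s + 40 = (s + 4)*(s^2 - 7*s + 10) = (s - 5)*(s + 4)*(s - 2)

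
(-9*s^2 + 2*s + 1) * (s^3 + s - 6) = -9*s^5 + 2*s^4 - 8*s^3 + 56*s^2 - 11*s - 6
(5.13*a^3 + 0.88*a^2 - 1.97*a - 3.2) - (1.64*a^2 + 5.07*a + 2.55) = 5.13*a^3 - 0.76*a^2 - 7.04*a - 5.75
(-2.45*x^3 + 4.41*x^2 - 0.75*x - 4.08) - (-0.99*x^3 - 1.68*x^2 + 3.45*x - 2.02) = -1.46*x^3 + 6.09*x^2 - 4.2*x - 2.06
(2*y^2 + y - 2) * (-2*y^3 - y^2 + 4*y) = -4*y^5 - 4*y^4 + 11*y^3 + 6*y^2 - 8*y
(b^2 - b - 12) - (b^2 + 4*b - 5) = -5*b - 7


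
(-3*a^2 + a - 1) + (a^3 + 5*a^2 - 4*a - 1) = a^3 + 2*a^2 - 3*a - 2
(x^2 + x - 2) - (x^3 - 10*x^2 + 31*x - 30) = -x^3 + 11*x^2 - 30*x + 28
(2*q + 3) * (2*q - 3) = 4*q^2 - 9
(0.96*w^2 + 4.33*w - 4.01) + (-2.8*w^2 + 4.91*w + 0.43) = -1.84*w^2 + 9.24*w - 3.58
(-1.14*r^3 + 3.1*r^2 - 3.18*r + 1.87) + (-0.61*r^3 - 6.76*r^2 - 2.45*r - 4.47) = -1.75*r^3 - 3.66*r^2 - 5.63*r - 2.6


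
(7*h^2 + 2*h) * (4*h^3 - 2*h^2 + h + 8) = 28*h^5 - 6*h^4 + 3*h^3 + 58*h^2 + 16*h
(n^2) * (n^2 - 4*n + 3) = n^4 - 4*n^3 + 3*n^2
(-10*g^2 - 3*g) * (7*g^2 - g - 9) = -70*g^4 - 11*g^3 + 93*g^2 + 27*g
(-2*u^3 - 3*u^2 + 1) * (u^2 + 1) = -2*u^5 - 3*u^4 - 2*u^3 - 2*u^2 + 1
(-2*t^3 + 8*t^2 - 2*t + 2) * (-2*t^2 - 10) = 4*t^5 - 16*t^4 + 24*t^3 - 84*t^2 + 20*t - 20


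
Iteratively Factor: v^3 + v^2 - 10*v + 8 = (v - 2)*(v^2 + 3*v - 4) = (v - 2)*(v + 4)*(v - 1)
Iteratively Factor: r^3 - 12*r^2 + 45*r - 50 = (r - 5)*(r^2 - 7*r + 10) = (r - 5)*(r - 2)*(r - 5)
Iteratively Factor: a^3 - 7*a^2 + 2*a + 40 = (a - 5)*(a^2 - 2*a - 8) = (a - 5)*(a + 2)*(a - 4)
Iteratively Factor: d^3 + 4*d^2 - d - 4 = (d - 1)*(d^2 + 5*d + 4) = (d - 1)*(d + 1)*(d + 4)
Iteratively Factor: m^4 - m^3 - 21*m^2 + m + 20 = (m + 1)*(m^3 - 2*m^2 - 19*m + 20) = (m - 5)*(m + 1)*(m^2 + 3*m - 4) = (m - 5)*(m - 1)*(m + 1)*(m + 4)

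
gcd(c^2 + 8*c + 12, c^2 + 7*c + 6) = c + 6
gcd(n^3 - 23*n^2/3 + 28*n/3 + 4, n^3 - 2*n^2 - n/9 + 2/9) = n^2 - 5*n/3 - 2/3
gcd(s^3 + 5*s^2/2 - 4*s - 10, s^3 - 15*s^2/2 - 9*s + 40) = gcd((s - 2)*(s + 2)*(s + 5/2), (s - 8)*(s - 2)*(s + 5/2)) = s^2 + s/2 - 5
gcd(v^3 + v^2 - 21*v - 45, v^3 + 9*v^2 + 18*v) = v + 3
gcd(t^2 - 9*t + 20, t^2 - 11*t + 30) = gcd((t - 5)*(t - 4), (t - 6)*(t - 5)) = t - 5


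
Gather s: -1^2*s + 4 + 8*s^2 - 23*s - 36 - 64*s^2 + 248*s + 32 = -56*s^2 + 224*s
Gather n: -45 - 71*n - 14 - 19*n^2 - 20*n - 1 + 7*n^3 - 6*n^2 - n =7*n^3 - 25*n^2 - 92*n - 60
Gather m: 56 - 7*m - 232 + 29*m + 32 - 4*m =18*m - 144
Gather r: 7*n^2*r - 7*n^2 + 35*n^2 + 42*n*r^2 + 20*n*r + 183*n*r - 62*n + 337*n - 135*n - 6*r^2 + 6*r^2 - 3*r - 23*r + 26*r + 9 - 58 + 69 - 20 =28*n^2 + 42*n*r^2 + 140*n + r*(7*n^2 + 203*n)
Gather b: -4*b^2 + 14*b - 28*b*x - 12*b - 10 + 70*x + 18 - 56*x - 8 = -4*b^2 + b*(2 - 28*x) + 14*x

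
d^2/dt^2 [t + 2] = 0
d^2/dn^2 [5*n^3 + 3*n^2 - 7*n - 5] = 30*n + 6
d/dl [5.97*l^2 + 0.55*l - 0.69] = 11.94*l + 0.55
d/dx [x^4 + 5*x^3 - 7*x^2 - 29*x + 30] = 4*x^3 + 15*x^2 - 14*x - 29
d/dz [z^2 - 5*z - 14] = 2*z - 5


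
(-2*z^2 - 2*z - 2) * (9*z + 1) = -18*z^3 - 20*z^2 - 20*z - 2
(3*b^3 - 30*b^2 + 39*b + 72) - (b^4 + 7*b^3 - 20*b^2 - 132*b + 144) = -b^4 - 4*b^3 - 10*b^2 + 171*b - 72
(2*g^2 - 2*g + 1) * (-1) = -2*g^2 + 2*g - 1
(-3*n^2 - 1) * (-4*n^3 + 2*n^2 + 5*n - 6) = 12*n^5 - 6*n^4 - 11*n^3 + 16*n^2 - 5*n + 6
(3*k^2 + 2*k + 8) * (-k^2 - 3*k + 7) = -3*k^4 - 11*k^3 + 7*k^2 - 10*k + 56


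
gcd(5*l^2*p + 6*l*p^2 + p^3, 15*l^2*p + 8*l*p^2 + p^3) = 5*l*p + p^2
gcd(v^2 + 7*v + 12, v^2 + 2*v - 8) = v + 4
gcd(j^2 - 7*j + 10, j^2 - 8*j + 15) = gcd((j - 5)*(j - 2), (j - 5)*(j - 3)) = j - 5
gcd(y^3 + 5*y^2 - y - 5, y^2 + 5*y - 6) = y - 1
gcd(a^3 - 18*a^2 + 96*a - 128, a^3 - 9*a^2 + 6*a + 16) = a^2 - 10*a + 16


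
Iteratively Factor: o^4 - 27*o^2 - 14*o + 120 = (o + 4)*(o^3 - 4*o^2 - 11*o + 30) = (o - 2)*(o + 4)*(o^2 - 2*o - 15) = (o - 5)*(o - 2)*(o + 4)*(o + 3)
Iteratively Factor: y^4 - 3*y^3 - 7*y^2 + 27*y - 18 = (y - 1)*(y^3 - 2*y^2 - 9*y + 18) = (y - 3)*(y - 1)*(y^2 + y - 6) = (y - 3)*(y - 1)*(y + 3)*(y - 2)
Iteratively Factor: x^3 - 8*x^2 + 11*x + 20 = (x - 5)*(x^2 - 3*x - 4) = (x - 5)*(x - 4)*(x + 1)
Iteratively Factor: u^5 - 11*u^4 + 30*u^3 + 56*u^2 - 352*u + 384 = (u + 3)*(u^4 - 14*u^3 + 72*u^2 - 160*u + 128) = (u - 4)*(u + 3)*(u^3 - 10*u^2 + 32*u - 32) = (u - 4)*(u - 2)*(u + 3)*(u^2 - 8*u + 16) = (u - 4)^2*(u - 2)*(u + 3)*(u - 4)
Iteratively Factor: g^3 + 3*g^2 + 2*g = (g + 2)*(g^2 + g) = g*(g + 2)*(g + 1)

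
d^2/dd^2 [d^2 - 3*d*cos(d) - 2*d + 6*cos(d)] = 3*d*cos(d) - 6*sqrt(2)*cos(d + pi/4) + 2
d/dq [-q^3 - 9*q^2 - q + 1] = -3*q^2 - 18*q - 1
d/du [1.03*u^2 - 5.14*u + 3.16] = 2.06*u - 5.14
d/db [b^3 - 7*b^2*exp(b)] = b*(-7*b*exp(b) + 3*b - 14*exp(b))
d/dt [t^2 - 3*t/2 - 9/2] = 2*t - 3/2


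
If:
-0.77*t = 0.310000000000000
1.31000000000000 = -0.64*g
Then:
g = -2.05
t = -0.40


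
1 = 1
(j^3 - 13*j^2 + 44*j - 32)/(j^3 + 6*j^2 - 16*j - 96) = (j^2 - 9*j + 8)/(j^2 + 10*j + 24)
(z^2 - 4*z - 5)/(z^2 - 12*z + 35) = (z + 1)/(z - 7)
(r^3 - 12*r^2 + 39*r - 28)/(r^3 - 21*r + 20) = (r - 7)/(r + 5)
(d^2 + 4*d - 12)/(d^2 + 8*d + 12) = (d - 2)/(d + 2)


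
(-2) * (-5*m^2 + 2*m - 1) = 10*m^2 - 4*m + 2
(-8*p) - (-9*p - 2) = p + 2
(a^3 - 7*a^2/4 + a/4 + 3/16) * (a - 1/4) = a^4 - 2*a^3 + 11*a^2/16 + a/8 - 3/64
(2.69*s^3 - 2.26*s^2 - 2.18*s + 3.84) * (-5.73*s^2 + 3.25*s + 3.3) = -15.4137*s^5 + 21.6923*s^4 + 14.0234*s^3 - 36.5462*s^2 + 5.286*s + 12.672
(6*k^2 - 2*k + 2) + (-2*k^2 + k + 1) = 4*k^2 - k + 3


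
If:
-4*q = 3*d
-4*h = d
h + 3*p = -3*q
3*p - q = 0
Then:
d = 0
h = 0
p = 0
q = 0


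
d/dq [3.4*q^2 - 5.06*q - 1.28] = 6.8*q - 5.06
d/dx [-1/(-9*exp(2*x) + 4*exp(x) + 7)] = (4 - 18*exp(x))*exp(x)/(-9*exp(2*x) + 4*exp(x) + 7)^2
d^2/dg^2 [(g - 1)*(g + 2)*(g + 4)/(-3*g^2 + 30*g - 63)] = 2*(-131*g^3 + 969*g^2 - 1437*g - 1993)/(3*(g^6 - 30*g^5 + 363*g^4 - 2260*g^3 + 7623*g^2 - 13230*g + 9261))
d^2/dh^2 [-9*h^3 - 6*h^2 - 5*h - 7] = -54*h - 12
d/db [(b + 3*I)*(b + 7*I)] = 2*b + 10*I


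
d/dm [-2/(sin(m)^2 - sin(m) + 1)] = 2*(2*sin(m) - 1)*cos(m)/(sin(m)^2 - sin(m) + 1)^2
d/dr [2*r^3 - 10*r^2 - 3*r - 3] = 6*r^2 - 20*r - 3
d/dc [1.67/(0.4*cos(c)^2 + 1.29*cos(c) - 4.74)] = (1.336*cos(c) + 2.1543)*sin(c)/(0.4*cos(c)^2 + 1.29*cos(c) - 4.74)^2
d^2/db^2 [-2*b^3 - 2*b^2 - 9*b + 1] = -12*b - 4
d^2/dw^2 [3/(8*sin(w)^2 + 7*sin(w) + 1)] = 3*(-256*sin(w)^4 - 168*sin(w)^3 + 367*sin(w)^2 + 343*sin(w) + 82)/(8*sin(w)^2 + 7*sin(w) + 1)^3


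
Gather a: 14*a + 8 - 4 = 14*a + 4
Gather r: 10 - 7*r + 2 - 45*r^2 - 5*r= -45*r^2 - 12*r + 12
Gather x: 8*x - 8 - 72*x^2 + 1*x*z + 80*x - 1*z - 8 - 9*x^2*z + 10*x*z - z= x^2*(-9*z - 72) + x*(11*z + 88) - 2*z - 16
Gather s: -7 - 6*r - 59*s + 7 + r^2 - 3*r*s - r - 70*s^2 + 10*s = r^2 - 7*r - 70*s^2 + s*(-3*r - 49)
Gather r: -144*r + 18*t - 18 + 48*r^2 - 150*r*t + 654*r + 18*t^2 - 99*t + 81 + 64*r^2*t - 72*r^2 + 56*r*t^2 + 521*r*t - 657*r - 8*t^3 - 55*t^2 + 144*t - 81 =r^2*(64*t - 24) + r*(56*t^2 + 371*t - 147) - 8*t^3 - 37*t^2 + 63*t - 18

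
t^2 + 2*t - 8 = (t - 2)*(t + 4)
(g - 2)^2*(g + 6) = g^3 + 2*g^2 - 20*g + 24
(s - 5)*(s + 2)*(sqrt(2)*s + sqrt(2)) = sqrt(2)*s^3 - 2*sqrt(2)*s^2 - 13*sqrt(2)*s - 10*sqrt(2)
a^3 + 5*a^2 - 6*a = a*(a - 1)*(a + 6)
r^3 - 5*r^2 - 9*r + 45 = (r - 5)*(r - 3)*(r + 3)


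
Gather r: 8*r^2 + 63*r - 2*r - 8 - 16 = 8*r^2 + 61*r - 24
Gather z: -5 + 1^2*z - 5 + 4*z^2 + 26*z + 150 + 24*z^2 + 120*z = 28*z^2 + 147*z + 140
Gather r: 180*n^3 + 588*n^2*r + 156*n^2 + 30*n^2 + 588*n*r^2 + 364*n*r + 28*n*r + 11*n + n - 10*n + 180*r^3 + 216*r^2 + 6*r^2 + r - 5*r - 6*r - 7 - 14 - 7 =180*n^3 + 186*n^2 + 2*n + 180*r^3 + r^2*(588*n + 222) + r*(588*n^2 + 392*n - 10) - 28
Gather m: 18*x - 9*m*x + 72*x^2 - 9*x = -9*m*x + 72*x^2 + 9*x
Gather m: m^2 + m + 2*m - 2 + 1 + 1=m^2 + 3*m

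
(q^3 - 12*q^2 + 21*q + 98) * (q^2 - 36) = q^5 - 12*q^4 - 15*q^3 + 530*q^2 - 756*q - 3528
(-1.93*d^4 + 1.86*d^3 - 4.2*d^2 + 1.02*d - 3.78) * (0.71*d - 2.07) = -1.3703*d^5 + 5.3157*d^4 - 6.8322*d^3 + 9.4182*d^2 - 4.7952*d + 7.8246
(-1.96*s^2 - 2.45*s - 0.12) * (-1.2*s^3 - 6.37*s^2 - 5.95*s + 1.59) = 2.352*s^5 + 15.4252*s^4 + 27.4125*s^3 + 12.2255*s^2 - 3.1815*s - 0.1908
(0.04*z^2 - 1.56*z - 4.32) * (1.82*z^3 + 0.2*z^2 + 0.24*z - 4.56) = 0.0728*z^5 - 2.8312*z^4 - 8.1648*z^3 - 1.4208*z^2 + 6.0768*z + 19.6992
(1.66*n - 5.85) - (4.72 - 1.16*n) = 2.82*n - 10.57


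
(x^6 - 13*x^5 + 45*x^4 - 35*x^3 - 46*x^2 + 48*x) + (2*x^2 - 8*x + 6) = x^6 - 13*x^5 + 45*x^4 - 35*x^3 - 44*x^2 + 40*x + 6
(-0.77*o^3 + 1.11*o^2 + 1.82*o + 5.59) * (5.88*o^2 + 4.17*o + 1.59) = -4.5276*o^5 + 3.3159*o^4 + 14.106*o^3 + 42.2235*o^2 + 26.2041*o + 8.8881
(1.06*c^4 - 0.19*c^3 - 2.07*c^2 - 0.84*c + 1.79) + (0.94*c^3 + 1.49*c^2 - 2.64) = 1.06*c^4 + 0.75*c^3 - 0.58*c^2 - 0.84*c - 0.85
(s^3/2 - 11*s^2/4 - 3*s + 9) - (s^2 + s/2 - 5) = s^3/2 - 15*s^2/4 - 7*s/2 + 14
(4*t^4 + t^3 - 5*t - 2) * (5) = 20*t^4 + 5*t^3 - 25*t - 10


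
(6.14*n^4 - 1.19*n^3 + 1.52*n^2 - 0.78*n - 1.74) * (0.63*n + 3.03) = 3.8682*n^5 + 17.8545*n^4 - 2.6481*n^3 + 4.1142*n^2 - 3.4596*n - 5.2722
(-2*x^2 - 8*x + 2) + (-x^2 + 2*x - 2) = -3*x^2 - 6*x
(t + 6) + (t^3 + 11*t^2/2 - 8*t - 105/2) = t^3 + 11*t^2/2 - 7*t - 93/2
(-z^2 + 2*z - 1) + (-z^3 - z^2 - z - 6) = -z^3 - 2*z^2 + z - 7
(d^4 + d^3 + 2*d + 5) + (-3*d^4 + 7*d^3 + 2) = -2*d^4 + 8*d^3 + 2*d + 7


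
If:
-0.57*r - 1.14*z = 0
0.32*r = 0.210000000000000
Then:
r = 0.66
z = -0.33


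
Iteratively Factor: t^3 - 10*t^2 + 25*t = (t)*(t^2 - 10*t + 25) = t*(t - 5)*(t - 5)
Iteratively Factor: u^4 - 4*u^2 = (u)*(u^3 - 4*u) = u*(u - 2)*(u^2 + 2*u) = u^2*(u - 2)*(u + 2)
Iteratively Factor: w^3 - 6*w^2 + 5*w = (w)*(w^2 - 6*w + 5) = w*(w - 1)*(w - 5)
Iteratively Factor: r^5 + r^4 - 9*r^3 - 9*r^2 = (r + 1)*(r^4 - 9*r^2) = r*(r + 1)*(r^3 - 9*r) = r*(r - 3)*(r + 1)*(r^2 + 3*r) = r*(r - 3)*(r + 1)*(r + 3)*(r)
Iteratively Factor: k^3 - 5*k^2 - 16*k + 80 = (k - 5)*(k^2 - 16) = (k - 5)*(k - 4)*(k + 4)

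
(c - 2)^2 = c^2 - 4*c + 4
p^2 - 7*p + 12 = (p - 4)*(p - 3)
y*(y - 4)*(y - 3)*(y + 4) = y^4 - 3*y^3 - 16*y^2 + 48*y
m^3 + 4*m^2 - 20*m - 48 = (m - 4)*(m + 2)*(m + 6)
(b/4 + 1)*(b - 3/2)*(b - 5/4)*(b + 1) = b^4/4 + 9*b^3/16 - 63*b^2/32 - 13*b/32 + 15/8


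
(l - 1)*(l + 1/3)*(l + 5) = l^3 + 13*l^2/3 - 11*l/3 - 5/3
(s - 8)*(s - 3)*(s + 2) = s^3 - 9*s^2 + 2*s + 48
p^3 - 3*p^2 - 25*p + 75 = (p - 5)*(p - 3)*(p + 5)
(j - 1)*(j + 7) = j^2 + 6*j - 7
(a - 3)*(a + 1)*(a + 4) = a^3 + 2*a^2 - 11*a - 12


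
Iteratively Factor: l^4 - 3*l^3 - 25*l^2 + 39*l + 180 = (l + 3)*(l^3 - 6*l^2 - 7*l + 60) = (l + 3)^2*(l^2 - 9*l + 20) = (l - 4)*(l + 3)^2*(l - 5)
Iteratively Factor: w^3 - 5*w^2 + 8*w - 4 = (w - 2)*(w^2 - 3*w + 2) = (w - 2)^2*(w - 1)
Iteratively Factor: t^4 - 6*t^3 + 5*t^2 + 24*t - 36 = (t - 3)*(t^3 - 3*t^2 - 4*t + 12) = (t - 3)*(t + 2)*(t^2 - 5*t + 6) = (t - 3)*(t - 2)*(t + 2)*(t - 3)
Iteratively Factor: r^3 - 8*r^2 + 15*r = (r - 5)*(r^2 - 3*r) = (r - 5)*(r - 3)*(r)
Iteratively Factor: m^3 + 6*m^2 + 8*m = (m)*(m^2 + 6*m + 8) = m*(m + 4)*(m + 2)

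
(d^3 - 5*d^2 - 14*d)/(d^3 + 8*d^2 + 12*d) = (d - 7)/(d + 6)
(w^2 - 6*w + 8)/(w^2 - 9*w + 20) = (w - 2)/(w - 5)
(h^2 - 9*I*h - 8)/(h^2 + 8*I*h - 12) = (h^2 - 9*I*h - 8)/(h^2 + 8*I*h - 12)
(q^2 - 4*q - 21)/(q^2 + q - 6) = (q - 7)/(q - 2)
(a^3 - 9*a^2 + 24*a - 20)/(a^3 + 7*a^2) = (a^3 - 9*a^2 + 24*a - 20)/(a^2*(a + 7))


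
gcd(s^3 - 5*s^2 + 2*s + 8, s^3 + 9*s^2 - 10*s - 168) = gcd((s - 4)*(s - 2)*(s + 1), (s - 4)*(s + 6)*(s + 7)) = s - 4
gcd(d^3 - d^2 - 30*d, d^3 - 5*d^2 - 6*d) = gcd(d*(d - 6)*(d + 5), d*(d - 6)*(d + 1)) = d^2 - 6*d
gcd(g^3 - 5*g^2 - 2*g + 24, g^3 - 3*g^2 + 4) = 1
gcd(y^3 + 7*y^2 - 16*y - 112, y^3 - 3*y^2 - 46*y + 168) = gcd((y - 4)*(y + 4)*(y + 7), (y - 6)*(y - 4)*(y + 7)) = y^2 + 3*y - 28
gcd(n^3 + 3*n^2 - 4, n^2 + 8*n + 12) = n + 2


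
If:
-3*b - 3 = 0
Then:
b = -1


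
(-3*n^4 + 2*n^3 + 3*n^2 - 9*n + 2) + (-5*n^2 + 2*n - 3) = -3*n^4 + 2*n^3 - 2*n^2 - 7*n - 1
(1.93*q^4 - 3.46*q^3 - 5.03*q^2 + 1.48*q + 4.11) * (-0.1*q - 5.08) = -0.193*q^5 - 9.4584*q^4 + 18.0798*q^3 + 25.4044*q^2 - 7.9294*q - 20.8788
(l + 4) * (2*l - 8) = 2*l^2 - 32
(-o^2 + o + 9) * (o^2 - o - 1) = -o^4 + 2*o^3 + 9*o^2 - 10*o - 9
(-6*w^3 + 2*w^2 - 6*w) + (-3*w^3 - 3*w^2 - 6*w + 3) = -9*w^3 - w^2 - 12*w + 3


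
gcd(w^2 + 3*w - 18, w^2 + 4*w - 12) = w + 6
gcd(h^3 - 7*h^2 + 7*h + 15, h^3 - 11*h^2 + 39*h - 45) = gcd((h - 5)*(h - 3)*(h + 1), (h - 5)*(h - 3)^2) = h^2 - 8*h + 15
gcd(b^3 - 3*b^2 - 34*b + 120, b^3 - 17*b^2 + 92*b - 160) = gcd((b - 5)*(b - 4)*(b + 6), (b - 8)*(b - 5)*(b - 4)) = b^2 - 9*b + 20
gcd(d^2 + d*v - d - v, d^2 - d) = d - 1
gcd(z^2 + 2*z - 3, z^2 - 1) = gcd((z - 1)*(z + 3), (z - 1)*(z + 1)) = z - 1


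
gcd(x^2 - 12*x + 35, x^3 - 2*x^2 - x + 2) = 1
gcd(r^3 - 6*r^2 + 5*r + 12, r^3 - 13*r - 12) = r^2 - 3*r - 4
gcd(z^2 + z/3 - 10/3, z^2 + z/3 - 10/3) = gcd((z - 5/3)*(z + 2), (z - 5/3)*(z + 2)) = z^2 + z/3 - 10/3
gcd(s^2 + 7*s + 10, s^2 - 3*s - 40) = s + 5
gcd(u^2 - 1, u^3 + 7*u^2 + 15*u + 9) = u + 1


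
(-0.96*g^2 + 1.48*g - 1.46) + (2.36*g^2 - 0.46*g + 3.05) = 1.4*g^2 + 1.02*g + 1.59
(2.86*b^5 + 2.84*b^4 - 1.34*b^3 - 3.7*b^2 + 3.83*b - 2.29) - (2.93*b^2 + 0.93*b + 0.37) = 2.86*b^5 + 2.84*b^4 - 1.34*b^3 - 6.63*b^2 + 2.9*b - 2.66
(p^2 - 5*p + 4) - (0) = p^2 - 5*p + 4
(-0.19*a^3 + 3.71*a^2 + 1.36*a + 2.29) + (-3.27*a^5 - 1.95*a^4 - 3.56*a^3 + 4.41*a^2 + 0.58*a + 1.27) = -3.27*a^5 - 1.95*a^4 - 3.75*a^3 + 8.12*a^2 + 1.94*a + 3.56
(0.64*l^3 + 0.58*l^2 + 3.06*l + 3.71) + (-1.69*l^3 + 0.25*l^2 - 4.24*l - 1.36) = -1.05*l^3 + 0.83*l^2 - 1.18*l + 2.35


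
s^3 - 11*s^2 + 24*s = s*(s - 8)*(s - 3)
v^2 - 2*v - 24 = (v - 6)*(v + 4)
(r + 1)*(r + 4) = r^2 + 5*r + 4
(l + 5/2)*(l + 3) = l^2 + 11*l/2 + 15/2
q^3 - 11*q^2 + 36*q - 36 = (q - 6)*(q - 3)*(q - 2)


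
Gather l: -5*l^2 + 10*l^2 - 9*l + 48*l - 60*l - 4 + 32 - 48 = 5*l^2 - 21*l - 20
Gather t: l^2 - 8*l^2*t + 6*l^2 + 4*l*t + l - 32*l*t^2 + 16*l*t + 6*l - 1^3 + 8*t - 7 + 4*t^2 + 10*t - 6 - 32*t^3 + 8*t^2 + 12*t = 7*l^2 + 7*l - 32*t^3 + t^2*(12 - 32*l) + t*(-8*l^2 + 20*l + 30) - 14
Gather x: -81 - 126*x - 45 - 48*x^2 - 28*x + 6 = -48*x^2 - 154*x - 120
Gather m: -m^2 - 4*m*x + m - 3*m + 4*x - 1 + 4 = -m^2 + m*(-4*x - 2) + 4*x + 3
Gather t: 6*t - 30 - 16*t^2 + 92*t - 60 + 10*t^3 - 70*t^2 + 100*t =10*t^3 - 86*t^2 + 198*t - 90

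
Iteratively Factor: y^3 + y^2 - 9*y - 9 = (y - 3)*(y^2 + 4*y + 3) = (y - 3)*(y + 1)*(y + 3)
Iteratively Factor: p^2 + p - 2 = (p - 1)*(p + 2)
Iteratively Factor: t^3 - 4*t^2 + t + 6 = (t - 3)*(t^2 - t - 2) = (t - 3)*(t - 2)*(t + 1)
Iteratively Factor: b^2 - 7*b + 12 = (b - 3)*(b - 4)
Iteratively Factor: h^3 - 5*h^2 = (h - 5)*(h^2) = h*(h - 5)*(h)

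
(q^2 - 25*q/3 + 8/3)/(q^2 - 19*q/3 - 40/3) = (3*q - 1)/(3*q + 5)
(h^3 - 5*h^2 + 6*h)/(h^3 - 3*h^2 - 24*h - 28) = h*(-h^2 + 5*h - 6)/(-h^3 + 3*h^2 + 24*h + 28)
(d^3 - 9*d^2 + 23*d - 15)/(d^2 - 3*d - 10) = (d^2 - 4*d + 3)/(d + 2)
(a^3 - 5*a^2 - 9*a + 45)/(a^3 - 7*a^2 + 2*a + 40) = (a^2 - 9)/(a^2 - 2*a - 8)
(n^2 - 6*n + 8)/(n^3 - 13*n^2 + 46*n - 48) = (n - 4)/(n^2 - 11*n + 24)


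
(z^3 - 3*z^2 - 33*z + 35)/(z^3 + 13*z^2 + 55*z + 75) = (z^2 - 8*z + 7)/(z^2 + 8*z + 15)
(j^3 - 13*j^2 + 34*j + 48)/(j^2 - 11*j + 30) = (j^2 - 7*j - 8)/(j - 5)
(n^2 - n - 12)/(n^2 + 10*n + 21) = (n - 4)/(n + 7)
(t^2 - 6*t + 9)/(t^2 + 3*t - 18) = (t - 3)/(t + 6)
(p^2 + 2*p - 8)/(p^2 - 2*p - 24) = (p - 2)/(p - 6)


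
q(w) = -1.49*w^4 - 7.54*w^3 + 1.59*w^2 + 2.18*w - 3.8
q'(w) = -5.96*w^3 - 22.62*w^2 + 3.18*w + 2.18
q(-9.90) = -6866.37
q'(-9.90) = 3536.69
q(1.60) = -36.89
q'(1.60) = -75.05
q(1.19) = -14.65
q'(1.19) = -36.11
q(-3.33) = 101.78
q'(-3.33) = -39.16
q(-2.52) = 61.38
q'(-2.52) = -54.10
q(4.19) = -980.64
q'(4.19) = -820.03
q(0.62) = -3.85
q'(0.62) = -5.96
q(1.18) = -14.29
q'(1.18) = -35.36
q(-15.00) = -49662.50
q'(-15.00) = 14979.98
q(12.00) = -43674.44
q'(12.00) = -13515.82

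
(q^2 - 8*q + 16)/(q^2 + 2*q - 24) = (q - 4)/(q + 6)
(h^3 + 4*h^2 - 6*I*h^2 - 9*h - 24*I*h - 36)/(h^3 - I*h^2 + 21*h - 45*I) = (h + 4)/(h + 5*I)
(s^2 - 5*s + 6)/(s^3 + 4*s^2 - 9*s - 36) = (s - 2)/(s^2 + 7*s + 12)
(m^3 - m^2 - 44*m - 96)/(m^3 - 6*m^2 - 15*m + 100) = (m^2 - 5*m - 24)/(m^2 - 10*m + 25)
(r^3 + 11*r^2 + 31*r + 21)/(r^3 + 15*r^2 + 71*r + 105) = (r + 1)/(r + 5)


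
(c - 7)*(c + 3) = c^2 - 4*c - 21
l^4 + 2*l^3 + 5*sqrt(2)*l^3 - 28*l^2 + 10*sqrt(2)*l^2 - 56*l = l*(l + 2)*(l - 2*sqrt(2))*(l + 7*sqrt(2))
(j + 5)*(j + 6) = j^2 + 11*j + 30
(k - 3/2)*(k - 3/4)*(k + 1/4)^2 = k^4 - 7*k^3/4 + k^2/16 + 27*k/64 + 9/128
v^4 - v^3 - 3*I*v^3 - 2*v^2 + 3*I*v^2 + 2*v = v*(v - 1)*(v - 2*I)*(v - I)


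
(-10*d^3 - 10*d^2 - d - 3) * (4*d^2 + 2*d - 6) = -40*d^5 - 60*d^4 + 36*d^3 + 46*d^2 + 18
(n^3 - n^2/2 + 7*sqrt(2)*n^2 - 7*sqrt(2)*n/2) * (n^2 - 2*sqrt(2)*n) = n^5 - n^4/2 + 5*sqrt(2)*n^4 - 28*n^3 - 5*sqrt(2)*n^3/2 + 14*n^2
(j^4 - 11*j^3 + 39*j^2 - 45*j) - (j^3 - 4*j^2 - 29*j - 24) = j^4 - 12*j^3 + 43*j^2 - 16*j + 24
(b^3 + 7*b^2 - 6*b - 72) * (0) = 0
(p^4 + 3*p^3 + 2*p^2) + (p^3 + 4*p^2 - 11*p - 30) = p^4 + 4*p^3 + 6*p^2 - 11*p - 30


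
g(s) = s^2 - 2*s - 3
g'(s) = 2*s - 2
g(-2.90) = 11.21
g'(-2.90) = -7.80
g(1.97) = -3.06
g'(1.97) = 1.94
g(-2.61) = 9.03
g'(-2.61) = -7.22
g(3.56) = 2.55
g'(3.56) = 5.12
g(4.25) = 6.56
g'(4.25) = 6.50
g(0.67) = -3.89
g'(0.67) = -0.66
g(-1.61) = 2.81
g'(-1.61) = -5.22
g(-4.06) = 21.60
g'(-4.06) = -10.12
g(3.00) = 0.00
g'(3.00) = 4.00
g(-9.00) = 96.00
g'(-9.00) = -20.00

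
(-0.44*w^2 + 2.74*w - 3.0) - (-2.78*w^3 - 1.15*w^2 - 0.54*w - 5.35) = 2.78*w^3 + 0.71*w^2 + 3.28*w + 2.35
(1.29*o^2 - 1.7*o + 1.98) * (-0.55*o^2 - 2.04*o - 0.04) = -0.7095*o^4 - 1.6966*o^3 + 2.3274*o^2 - 3.9712*o - 0.0792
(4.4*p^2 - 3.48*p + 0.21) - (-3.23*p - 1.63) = 4.4*p^2 - 0.25*p + 1.84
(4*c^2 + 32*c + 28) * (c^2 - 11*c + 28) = 4*c^4 - 12*c^3 - 212*c^2 + 588*c + 784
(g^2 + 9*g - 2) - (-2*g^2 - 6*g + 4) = 3*g^2 + 15*g - 6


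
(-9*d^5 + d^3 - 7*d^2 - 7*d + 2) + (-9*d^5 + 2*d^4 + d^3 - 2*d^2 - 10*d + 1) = -18*d^5 + 2*d^4 + 2*d^3 - 9*d^2 - 17*d + 3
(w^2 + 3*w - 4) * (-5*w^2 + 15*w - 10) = -5*w^4 + 55*w^2 - 90*w + 40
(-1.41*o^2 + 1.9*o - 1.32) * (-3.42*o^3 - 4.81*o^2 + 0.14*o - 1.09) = 4.8222*o^5 + 0.2841*o^4 - 4.822*o^3 + 8.1521*o^2 - 2.2558*o + 1.4388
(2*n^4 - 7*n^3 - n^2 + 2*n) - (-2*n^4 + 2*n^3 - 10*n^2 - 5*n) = 4*n^4 - 9*n^3 + 9*n^2 + 7*n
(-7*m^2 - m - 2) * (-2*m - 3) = 14*m^3 + 23*m^2 + 7*m + 6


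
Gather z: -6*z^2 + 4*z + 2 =-6*z^2 + 4*z + 2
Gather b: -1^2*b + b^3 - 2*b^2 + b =b^3 - 2*b^2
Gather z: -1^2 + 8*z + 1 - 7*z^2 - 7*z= -7*z^2 + z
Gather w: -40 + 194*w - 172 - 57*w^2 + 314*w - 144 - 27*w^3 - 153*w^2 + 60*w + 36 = -27*w^3 - 210*w^2 + 568*w - 320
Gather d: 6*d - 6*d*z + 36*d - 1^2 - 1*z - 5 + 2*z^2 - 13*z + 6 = d*(42 - 6*z) + 2*z^2 - 14*z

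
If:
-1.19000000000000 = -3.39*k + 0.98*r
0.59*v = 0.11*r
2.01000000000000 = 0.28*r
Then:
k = 2.43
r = 7.18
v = 1.34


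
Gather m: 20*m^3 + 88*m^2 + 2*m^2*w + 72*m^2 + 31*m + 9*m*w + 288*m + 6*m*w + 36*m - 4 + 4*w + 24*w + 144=20*m^3 + m^2*(2*w + 160) + m*(15*w + 355) + 28*w + 140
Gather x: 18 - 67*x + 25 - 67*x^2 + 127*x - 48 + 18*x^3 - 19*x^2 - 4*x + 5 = 18*x^3 - 86*x^2 + 56*x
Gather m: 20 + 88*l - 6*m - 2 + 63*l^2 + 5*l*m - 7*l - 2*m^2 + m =63*l^2 + 81*l - 2*m^2 + m*(5*l - 5) + 18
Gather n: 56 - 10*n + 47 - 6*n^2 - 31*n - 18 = -6*n^2 - 41*n + 85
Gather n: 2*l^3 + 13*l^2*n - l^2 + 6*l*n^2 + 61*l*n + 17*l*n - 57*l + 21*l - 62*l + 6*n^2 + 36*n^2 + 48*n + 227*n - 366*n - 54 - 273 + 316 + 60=2*l^3 - l^2 - 98*l + n^2*(6*l + 42) + n*(13*l^2 + 78*l - 91) + 49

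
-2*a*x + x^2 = x*(-2*a + x)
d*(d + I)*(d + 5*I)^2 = d^4 + 11*I*d^3 - 35*d^2 - 25*I*d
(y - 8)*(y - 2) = y^2 - 10*y + 16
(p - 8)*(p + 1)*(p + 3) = p^3 - 4*p^2 - 29*p - 24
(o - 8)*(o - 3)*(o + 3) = o^3 - 8*o^2 - 9*o + 72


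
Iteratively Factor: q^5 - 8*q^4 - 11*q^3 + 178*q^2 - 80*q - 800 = (q + 2)*(q^4 - 10*q^3 + 9*q^2 + 160*q - 400) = (q - 5)*(q + 2)*(q^3 - 5*q^2 - 16*q + 80) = (q - 5)*(q + 2)*(q + 4)*(q^2 - 9*q + 20) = (q - 5)*(q - 4)*(q + 2)*(q + 4)*(q - 5)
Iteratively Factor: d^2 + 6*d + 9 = (d + 3)*(d + 3)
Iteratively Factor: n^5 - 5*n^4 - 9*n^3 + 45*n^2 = (n)*(n^4 - 5*n^3 - 9*n^2 + 45*n) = n*(n - 5)*(n^3 - 9*n) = n*(n - 5)*(n - 3)*(n^2 + 3*n) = n^2*(n - 5)*(n - 3)*(n + 3)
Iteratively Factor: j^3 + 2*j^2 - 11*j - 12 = (j + 4)*(j^2 - 2*j - 3) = (j - 3)*(j + 4)*(j + 1)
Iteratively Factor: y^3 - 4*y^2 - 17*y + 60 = (y - 3)*(y^2 - y - 20) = (y - 5)*(y - 3)*(y + 4)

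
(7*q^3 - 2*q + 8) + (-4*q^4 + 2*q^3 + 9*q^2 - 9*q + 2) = -4*q^4 + 9*q^3 + 9*q^2 - 11*q + 10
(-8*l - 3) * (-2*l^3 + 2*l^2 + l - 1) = 16*l^4 - 10*l^3 - 14*l^2 + 5*l + 3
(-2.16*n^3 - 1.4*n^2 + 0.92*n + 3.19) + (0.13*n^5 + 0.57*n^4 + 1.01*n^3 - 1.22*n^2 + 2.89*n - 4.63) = 0.13*n^5 + 0.57*n^4 - 1.15*n^3 - 2.62*n^2 + 3.81*n - 1.44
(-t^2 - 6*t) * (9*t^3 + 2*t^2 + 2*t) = -9*t^5 - 56*t^4 - 14*t^3 - 12*t^2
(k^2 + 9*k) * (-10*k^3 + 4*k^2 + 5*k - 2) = -10*k^5 - 86*k^4 + 41*k^3 + 43*k^2 - 18*k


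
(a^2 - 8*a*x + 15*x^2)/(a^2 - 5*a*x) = (a - 3*x)/a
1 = 1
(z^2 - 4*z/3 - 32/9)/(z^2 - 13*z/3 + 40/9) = (3*z + 4)/(3*z - 5)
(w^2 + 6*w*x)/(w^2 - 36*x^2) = w/(w - 6*x)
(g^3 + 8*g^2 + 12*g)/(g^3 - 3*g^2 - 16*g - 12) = g*(g + 6)/(g^2 - 5*g - 6)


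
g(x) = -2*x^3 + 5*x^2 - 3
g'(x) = -6*x^2 + 10*x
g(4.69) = -99.34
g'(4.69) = -85.08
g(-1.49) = 14.72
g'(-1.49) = -28.22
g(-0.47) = -1.69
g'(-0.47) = -6.03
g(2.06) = 0.73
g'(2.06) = -4.86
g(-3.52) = 146.18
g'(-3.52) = -109.54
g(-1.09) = 5.53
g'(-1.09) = -18.03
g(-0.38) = -2.17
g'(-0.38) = -4.67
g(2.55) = -3.65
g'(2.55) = -13.52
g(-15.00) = 7872.00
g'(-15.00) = -1500.00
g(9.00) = -1056.00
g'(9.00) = -396.00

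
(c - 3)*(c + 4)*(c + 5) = c^3 + 6*c^2 - 7*c - 60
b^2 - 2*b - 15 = (b - 5)*(b + 3)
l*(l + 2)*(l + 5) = l^3 + 7*l^2 + 10*l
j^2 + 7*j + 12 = (j + 3)*(j + 4)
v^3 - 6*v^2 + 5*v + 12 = (v - 4)*(v - 3)*(v + 1)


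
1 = 1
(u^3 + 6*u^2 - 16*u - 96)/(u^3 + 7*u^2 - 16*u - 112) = (u + 6)/(u + 7)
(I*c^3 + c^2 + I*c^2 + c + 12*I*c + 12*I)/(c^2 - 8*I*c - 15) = (I*c^3 + c^2*(1 + I) + c*(1 + 12*I) + 12*I)/(c^2 - 8*I*c - 15)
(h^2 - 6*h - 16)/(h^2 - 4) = (h - 8)/(h - 2)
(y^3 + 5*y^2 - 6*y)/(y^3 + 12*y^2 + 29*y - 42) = y/(y + 7)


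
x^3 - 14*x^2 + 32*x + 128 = (x - 8)^2*(x + 2)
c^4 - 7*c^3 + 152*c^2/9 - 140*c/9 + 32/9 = (c - 8/3)*(c - 2)^2*(c - 1/3)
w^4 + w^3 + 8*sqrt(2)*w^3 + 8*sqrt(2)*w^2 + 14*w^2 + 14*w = w*(w + 1)*(w + sqrt(2))*(w + 7*sqrt(2))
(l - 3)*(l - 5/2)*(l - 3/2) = l^3 - 7*l^2 + 63*l/4 - 45/4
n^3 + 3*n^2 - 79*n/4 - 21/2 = (n - 7/2)*(n + 1/2)*(n + 6)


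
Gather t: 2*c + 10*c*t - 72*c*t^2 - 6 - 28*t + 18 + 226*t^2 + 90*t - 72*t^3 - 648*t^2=2*c - 72*t^3 + t^2*(-72*c - 422) + t*(10*c + 62) + 12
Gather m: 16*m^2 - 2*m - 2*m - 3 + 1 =16*m^2 - 4*m - 2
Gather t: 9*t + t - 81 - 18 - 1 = 10*t - 100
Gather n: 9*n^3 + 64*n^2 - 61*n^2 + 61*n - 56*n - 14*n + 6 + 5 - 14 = 9*n^3 + 3*n^2 - 9*n - 3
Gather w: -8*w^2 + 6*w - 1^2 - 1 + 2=-8*w^2 + 6*w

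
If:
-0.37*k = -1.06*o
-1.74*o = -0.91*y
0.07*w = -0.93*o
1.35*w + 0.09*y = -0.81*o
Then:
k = 0.00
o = 0.00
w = 0.00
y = 0.00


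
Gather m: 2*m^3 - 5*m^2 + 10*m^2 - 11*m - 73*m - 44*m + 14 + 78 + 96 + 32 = 2*m^3 + 5*m^2 - 128*m + 220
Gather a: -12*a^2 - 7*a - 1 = -12*a^2 - 7*a - 1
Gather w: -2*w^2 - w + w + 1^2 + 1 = 2 - 2*w^2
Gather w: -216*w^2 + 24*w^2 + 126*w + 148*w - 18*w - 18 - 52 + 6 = -192*w^2 + 256*w - 64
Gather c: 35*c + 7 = 35*c + 7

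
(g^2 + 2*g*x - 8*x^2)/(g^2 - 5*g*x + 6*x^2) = (-g - 4*x)/(-g + 3*x)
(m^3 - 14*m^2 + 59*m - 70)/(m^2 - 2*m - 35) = (m^2 - 7*m + 10)/(m + 5)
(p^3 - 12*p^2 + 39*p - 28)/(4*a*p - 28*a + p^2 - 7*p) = (p^2 - 5*p + 4)/(4*a + p)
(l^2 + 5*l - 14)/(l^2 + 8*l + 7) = (l - 2)/(l + 1)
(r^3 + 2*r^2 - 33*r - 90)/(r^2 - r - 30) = r + 3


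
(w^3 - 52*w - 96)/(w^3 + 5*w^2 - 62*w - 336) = (w + 2)/(w + 7)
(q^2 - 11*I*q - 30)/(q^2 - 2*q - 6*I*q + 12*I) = (q - 5*I)/(q - 2)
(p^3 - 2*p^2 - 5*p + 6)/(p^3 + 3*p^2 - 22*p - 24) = (p^3 - 2*p^2 - 5*p + 6)/(p^3 + 3*p^2 - 22*p - 24)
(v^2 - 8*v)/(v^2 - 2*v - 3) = v*(8 - v)/(-v^2 + 2*v + 3)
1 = 1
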